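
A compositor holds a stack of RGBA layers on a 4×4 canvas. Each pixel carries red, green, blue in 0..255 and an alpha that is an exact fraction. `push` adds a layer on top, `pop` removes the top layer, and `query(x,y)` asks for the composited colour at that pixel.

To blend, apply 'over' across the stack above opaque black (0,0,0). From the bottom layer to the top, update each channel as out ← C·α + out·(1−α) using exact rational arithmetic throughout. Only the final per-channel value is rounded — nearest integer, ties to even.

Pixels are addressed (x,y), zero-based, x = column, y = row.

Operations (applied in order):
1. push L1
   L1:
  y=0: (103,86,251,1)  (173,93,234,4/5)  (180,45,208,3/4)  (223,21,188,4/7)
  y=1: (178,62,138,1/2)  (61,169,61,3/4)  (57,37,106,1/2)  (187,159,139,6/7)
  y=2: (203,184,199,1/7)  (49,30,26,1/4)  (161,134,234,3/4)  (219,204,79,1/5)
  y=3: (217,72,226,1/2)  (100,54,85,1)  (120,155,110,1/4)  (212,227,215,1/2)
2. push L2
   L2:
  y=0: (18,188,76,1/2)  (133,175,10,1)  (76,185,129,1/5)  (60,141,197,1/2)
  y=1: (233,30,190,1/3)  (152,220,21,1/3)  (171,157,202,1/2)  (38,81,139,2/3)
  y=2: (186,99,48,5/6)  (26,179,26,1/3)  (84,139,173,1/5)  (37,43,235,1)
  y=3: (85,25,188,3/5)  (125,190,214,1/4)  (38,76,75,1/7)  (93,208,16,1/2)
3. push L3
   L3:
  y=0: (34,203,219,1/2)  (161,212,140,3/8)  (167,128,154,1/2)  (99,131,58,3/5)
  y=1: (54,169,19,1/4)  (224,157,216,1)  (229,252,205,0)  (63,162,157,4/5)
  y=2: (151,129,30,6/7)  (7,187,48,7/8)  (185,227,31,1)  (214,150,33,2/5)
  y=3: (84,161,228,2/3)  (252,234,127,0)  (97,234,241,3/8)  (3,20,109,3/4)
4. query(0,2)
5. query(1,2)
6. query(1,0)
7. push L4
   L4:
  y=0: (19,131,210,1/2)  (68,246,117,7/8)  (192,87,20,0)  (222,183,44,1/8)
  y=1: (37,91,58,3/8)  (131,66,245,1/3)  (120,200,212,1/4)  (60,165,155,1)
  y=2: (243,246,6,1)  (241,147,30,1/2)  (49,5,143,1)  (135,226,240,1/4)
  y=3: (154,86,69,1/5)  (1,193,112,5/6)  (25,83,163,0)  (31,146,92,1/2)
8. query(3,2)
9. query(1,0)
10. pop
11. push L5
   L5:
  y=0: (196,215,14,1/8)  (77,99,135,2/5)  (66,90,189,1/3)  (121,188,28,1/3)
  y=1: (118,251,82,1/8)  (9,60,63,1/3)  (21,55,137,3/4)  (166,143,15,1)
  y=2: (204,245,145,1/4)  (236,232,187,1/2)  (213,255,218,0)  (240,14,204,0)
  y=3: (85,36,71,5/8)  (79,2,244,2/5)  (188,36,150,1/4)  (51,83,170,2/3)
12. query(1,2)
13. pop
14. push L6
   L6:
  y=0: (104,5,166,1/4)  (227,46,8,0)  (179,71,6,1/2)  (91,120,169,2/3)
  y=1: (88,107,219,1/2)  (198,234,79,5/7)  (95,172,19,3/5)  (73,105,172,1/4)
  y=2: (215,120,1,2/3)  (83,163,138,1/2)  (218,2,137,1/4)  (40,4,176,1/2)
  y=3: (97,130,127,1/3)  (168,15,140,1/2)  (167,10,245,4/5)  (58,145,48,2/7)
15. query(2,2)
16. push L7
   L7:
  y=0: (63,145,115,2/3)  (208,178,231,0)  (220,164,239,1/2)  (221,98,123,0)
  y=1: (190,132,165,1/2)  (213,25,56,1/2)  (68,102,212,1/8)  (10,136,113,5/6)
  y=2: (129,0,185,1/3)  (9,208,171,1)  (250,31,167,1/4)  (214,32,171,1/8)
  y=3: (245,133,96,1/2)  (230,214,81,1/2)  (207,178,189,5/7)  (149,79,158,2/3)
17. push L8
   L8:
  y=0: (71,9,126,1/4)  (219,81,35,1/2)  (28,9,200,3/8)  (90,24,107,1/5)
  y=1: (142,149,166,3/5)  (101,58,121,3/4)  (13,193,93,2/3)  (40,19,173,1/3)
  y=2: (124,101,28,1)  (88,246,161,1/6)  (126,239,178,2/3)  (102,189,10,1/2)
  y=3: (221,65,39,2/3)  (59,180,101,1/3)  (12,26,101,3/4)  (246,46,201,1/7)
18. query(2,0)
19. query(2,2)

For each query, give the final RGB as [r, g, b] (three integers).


(0,2) stack=L1,L2,L3; from [0,0,0]:
after L1 α=1/7: [29, 184/7, 199/7]
after L2 α=5/6: [959/6, 3649/42, 1879/42]
after L3 α=6/7: [6395/42, 36157/294, 9439/294]
→ [152, 123, 32]

at x=1,y=2 over L1,L2,L3:
L1 α=1/4: [49/4, 15/2, 13/2]
L2 α=1/3: [101/6, 194/3, 13]
L3 α=7/8: [395/48, 4121/24, 349/8]
= [8, 172, 44]

(1,0) stack=L1,L2,L3; from [0,0,0]:
+L1 (α=4/5) → [692/5, 372/5, 936/5]
+L2 (α=1) → [133, 175, 10]
+L3 (α=3/8) → [287/2, 1511/8, 235/4]
= [144, 189, 59]

at x=3,y=2 over L1,L2,L3,L4:
+L1 (α=1/5) → [219/5, 204/5, 79/5]
+L2 (α=1) → [37, 43, 235]
+L3 (α=2/5) → [539/5, 429/5, 771/5]
+L4 (α=1/4) → [573/5, 2417/20, 3513/20]
= [115, 121, 176]

(1,0) stack=L1,L2,L3,L4; from [0,0,0]:
+L1 (α=4/5) → [692/5, 372/5, 936/5]
+L2 (α=1) → [133, 175, 10]
+L3 (α=3/8) → [287/2, 1511/8, 235/4]
+L4 (α=7/8) → [1239/16, 15287/64, 3511/32]
→ [77, 239, 110]

query (1,2) [L1,L2,L3,L5] — begin 0,0,0
L1 α=1/4: [49/4, 15/2, 13/2]
L2 α=1/3: [101/6, 194/3, 13]
L3 α=7/8: [395/48, 4121/24, 349/8]
L5 α=1/2: [11723/96, 9689/48, 1845/16]
→ [122, 202, 115]

(2,2) stack=L1,L2,L3,L6; from [0,0,0]:
after L1 α=3/4: [483/4, 201/2, 351/2]
after L2 α=1/5: [567/5, 541/5, 175]
after L3 α=1: [185, 227, 31]
after L6 α=1/4: [773/4, 683/4, 115/2]
= [193, 171, 58]

query (2,0) [L1,L2,L3,L6,L7,L8] — begin 0,0,0
after L1 α=3/4: [135, 135/4, 156]
after L2 α=1/5: [616/5, 64, 753/5]
after L3 α=1/2: [1451/10, 96, 1523/10]
after L6 α=1/2: [3241/20, 167/2, 1583/20]
after L7 α=1/2: [7641/40, 495/4, 6363/40]
after L8 α=3/8: [8313/64, 2583/32, 11163/64]
→ [130, 81, 174]

query (2,2) [L1,L2,L3,L6,L7,L8] — begin 0,0,0
after L1 α=3/4: [483/4, 201/2, 351/2]
after L2 α=1/5: [567/5, 541/5, 175]
after L3 α=1: [185, 227, 31]
after L6 α=1/4: [773/4, 683/4, 115/2]
after L7 α=1/4: [3319/16, 2173/16, 679/8]
after L8 α=2/3: [7351/48, 9821/48, 3527/24]
→ [153, 205, 147]


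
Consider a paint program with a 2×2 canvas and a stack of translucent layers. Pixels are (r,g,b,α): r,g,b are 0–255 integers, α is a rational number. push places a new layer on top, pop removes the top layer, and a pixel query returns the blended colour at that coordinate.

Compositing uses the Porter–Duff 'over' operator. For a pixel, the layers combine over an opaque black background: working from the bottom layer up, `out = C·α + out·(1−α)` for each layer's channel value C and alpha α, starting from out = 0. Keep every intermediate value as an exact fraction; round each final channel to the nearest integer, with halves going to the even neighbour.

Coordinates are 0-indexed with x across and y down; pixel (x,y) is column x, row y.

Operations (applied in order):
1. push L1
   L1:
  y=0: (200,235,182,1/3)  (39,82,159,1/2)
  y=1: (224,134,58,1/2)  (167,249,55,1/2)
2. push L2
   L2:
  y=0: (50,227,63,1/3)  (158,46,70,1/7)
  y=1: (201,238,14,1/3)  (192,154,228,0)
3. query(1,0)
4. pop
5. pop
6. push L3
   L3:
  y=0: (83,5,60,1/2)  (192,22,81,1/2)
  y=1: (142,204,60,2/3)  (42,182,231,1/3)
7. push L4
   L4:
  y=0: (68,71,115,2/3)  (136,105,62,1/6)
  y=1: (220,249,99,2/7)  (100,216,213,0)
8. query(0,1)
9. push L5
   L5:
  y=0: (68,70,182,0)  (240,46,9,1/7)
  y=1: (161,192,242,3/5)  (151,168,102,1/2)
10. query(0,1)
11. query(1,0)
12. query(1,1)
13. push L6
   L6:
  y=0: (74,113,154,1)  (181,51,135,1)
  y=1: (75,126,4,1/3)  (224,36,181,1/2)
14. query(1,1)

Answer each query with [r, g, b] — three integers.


query (1,0) [L1,L2] — begin 0,0,0
after L1 α=1/2: [39/2, 41, 159/2]
after L2 α=1/7: [275/7, 292/7, 547/7]
→ [39, 42, 78]

at x=0,y=1 over L3,L4:
L3 α=2/3: [284/3, 136, 40]
L4 α=2/7: [2740/21, 1178/7, 398/7]
→ [130, 168, 57]

(0,1) stack=L3,L4,L5; from [0,0,0]:
after L3 α=2/3: [284/3, 136, 40]
after L4 α=2/7: [2740/21, 1178/7, 398/7]
after L5 α=3/5: [15623/105, 6388/35, 5878/35]
= [149, 183, 168]

at x=1,y=0 over L3,L4,L5:
after L3 α=1/2: [96, 11, 81/2]
after L4 α=1/6: [308/3, 80/3, 529/12]
after L5 α=1/7: [856/7, 206/7, 547/14]
= [122, 29, 39]

query (1,1) [L3,L4,L5] — begin 0,0,0
after L3 α=1/3: [14, 182/3, 77]
after L4 α=0: [14, 182/3, 77]
after L5 α=1/2: [165/2, 343/3, 179/2]
= [82, 114, 90]

query (1,1) [L3,L4,L5,L6] — begin 0,0,0
after L3 α=1/3: [14, 182/3, 77]
after L4 α=0: [14, 182/3, 77]
after L5 α=1/2: [165/2, 343/3, 179/2]
after L6 α=1/2: [613/4, 451/6, 541/4]
→ [153, 75, 135]


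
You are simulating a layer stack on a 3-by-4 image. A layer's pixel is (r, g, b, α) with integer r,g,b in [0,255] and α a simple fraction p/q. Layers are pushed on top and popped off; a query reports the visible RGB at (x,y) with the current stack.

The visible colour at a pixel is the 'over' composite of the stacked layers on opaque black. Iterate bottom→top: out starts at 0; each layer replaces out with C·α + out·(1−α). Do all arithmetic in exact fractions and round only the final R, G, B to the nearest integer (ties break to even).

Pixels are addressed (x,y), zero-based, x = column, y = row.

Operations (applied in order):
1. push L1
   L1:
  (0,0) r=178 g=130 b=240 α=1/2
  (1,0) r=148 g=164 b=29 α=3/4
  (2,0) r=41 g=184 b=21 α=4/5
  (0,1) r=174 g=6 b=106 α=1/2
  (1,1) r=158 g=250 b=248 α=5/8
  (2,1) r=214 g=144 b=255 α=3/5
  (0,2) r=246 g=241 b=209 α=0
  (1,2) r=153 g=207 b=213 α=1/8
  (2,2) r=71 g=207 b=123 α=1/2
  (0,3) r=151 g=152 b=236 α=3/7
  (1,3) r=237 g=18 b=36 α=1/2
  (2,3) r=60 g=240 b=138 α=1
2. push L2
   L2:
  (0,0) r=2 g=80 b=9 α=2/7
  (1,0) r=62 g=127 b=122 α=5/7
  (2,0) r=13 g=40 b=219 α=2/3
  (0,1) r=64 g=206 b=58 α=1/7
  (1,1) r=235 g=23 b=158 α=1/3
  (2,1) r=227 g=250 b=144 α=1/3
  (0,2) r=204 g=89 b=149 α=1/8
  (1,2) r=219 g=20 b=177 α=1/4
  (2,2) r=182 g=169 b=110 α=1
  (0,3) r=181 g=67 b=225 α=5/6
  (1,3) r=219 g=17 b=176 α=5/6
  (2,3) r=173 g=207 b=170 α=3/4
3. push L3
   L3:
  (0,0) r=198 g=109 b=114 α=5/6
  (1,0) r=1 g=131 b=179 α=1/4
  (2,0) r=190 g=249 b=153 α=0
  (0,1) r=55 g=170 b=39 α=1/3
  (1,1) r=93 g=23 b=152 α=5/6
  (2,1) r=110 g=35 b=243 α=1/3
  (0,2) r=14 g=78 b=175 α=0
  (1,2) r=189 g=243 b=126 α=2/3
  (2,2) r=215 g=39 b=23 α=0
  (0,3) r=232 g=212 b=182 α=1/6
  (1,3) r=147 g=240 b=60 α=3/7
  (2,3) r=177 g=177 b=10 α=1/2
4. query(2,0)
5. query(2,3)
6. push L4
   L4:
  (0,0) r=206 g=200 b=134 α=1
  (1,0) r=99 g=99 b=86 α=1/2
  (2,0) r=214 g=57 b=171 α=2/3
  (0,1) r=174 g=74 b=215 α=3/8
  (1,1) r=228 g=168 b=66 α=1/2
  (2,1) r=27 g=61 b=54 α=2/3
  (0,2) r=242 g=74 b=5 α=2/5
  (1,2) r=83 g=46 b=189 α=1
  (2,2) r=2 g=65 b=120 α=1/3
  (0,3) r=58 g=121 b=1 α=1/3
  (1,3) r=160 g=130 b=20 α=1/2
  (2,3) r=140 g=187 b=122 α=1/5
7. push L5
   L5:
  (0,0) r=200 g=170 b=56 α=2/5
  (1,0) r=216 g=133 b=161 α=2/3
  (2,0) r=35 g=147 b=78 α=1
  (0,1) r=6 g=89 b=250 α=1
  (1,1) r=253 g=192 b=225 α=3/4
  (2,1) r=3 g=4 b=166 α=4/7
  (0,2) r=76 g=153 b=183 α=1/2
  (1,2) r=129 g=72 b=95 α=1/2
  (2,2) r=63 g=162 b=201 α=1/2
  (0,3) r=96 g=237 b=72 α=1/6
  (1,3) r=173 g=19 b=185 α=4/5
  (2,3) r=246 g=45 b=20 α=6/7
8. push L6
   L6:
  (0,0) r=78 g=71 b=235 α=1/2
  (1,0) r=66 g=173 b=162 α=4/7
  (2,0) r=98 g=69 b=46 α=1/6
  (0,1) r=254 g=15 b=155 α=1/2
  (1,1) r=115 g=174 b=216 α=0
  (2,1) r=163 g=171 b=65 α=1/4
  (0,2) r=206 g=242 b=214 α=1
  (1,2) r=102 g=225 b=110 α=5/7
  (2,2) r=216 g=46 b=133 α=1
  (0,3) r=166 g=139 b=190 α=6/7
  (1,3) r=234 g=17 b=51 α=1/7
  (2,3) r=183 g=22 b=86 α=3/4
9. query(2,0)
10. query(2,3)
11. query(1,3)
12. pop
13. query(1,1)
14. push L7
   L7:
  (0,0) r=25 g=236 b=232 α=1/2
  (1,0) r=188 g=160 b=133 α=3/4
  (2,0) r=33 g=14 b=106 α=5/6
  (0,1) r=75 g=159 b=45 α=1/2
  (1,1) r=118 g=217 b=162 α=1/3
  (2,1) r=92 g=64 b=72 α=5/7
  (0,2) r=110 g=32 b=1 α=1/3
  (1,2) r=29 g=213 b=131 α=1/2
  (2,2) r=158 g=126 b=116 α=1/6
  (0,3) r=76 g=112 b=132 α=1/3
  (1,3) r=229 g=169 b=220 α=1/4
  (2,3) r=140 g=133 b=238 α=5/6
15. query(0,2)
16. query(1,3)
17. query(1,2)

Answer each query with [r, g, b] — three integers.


(2,0) stack=L1,L2,L3; from [0,0,0]:
after L1 α=4/5: [164/5, 736/5, 84/5]
after L2 α=2/3: [98/5, 1136/15, 758/5]
after L3 α=0: [98/5, 1136/15, 758/5]
rounded: [20, 76, 152]

query (2,3) [L1,L2,L3] — begin 0,0,0
+L1 (α=1) → [60, 240, 138]
+L2 (α=3/4) → [579/4, 861/4, 162]
+L3 (α=1/2) → [1287/8, 1569/8, 86]
rounded: [161, 196, 86]

query (2,0) [L1,L2,L3,L4,L5,L6] — begin 0,0,0
after L1 α=4/5: [164/5, 736/5, 84/5]
after L2 α=2/3: [98/5, 1136/15, 758/5]
after L3 α=0: [98/5, 1136/15, 758/5]
after L4 α=2/3: [746/5, 2846/45, 2468/15]
after L5 α=1: [35, 147, 78]
after L6 α=1/6: [91/2, 134, 218/3]
= [46, 134, 73]

(2,3) stack=L1,L2,L3,L4,L5,L6; from [0,0,0]:
+L1 (α=1) → [60, 240, 138]
+L2 (α=3/4) → [579/4, 861/4, 162]
+L3 (α=1/2) → [1287/8, 1569/8, 86]
+L4 (α=1/5) → [1567/10, 1943/10, 466/5]
+L5 (α=6/7) → [16327/70, 4643/70, 1066/35]
+L6 (α=3/4) → [54757/280, 9263/280, 2524/35]
rounded: [196, 33, 72]

query (1,3) [L1,L2,L3,L4,L5,L6] — begin 0,0,0
+L1 (α=1/2) → [237/2, 9, 18]
+L2 (α=5/6) → [809/4, 47/3, 449/3]
+L3 (α=3/7) → [1250/7, 2348/21, 2336/21]
+L4 (α=1/2) → [1185/7, 2539/21, 1378/21]
+L5 (α=4/5) → [6029/35, 827/21, 16918/105]
+L6 (α=1/7) → [44364/245, 1773/49, 35621/245]
→ [181, 36, 145]

at x=1,y=1 over L1,L2,L3,L4,L5:
after L1 α=5/8: [395/4, 625/4, 155]
after L2 α=1/3: [865/6, 671/6, 156]
after L3 α=5/6: [3655/36, 1361/36, 458/3]
after L4 α=1/2: [11863/72, 7409/72, 328/3]
after L5 α=3/4: [66511/288, 48881/288, 2353/12]
rounded: [231, 170, 196]

query (0,2) [L1,L2,L3,L4,L5,L7] — begin 0,0,0
after L1 α=0: [0, 0, 0]
after L2 α=1/8: [51/2, 89/8, 149/8]
after L3 α=0: [51/2, 89/8, 149/8]
after L4 α=2/5: [1121/10, 1451/40, 527/40]
after L5 α=1/2: [1881/20, 7571/80, 7847/80]
after L7 α=1/3: [2981/30, 8851/120, 2629/40]
= [99, 74, 66]

query (1,3) [L1,L2,L3,L4,L5,L7] — begin 0,0,0
after L1 α=1/2: [237/2, 9, 18]
after L2 α=5/6: [809/4, 47/3, 449/3]
after L3 α=3/7: [1250/7, 2348/21, 2336/21]
after L4 α=1/2: [1185/7, 2539/21, 1378/21]
after L5 α=4/5: [6029/35, 827/21, 16918/105]
after L7 α=1/4: [13051/70, 1005/14, 12309/70]
rounded: [186, 72, 176]

query (1,2) [L1,L2,L3,L4,L5,L7] — begin 0,0,0
L1 α=1/8: [153/8, 207/8, 213/8]
L2 α=1/4: [2211/32, 781/32, 2055/32]
L3 α=2/3: [4769/32, 16333/96, 3373/32]
L4 α=1: [83, 46, 189]
L5 α=1/2: [106, 59, 142]
L7 α=1/2: [135/2, 136, 273/2]
rounded: [68, 136, 136]


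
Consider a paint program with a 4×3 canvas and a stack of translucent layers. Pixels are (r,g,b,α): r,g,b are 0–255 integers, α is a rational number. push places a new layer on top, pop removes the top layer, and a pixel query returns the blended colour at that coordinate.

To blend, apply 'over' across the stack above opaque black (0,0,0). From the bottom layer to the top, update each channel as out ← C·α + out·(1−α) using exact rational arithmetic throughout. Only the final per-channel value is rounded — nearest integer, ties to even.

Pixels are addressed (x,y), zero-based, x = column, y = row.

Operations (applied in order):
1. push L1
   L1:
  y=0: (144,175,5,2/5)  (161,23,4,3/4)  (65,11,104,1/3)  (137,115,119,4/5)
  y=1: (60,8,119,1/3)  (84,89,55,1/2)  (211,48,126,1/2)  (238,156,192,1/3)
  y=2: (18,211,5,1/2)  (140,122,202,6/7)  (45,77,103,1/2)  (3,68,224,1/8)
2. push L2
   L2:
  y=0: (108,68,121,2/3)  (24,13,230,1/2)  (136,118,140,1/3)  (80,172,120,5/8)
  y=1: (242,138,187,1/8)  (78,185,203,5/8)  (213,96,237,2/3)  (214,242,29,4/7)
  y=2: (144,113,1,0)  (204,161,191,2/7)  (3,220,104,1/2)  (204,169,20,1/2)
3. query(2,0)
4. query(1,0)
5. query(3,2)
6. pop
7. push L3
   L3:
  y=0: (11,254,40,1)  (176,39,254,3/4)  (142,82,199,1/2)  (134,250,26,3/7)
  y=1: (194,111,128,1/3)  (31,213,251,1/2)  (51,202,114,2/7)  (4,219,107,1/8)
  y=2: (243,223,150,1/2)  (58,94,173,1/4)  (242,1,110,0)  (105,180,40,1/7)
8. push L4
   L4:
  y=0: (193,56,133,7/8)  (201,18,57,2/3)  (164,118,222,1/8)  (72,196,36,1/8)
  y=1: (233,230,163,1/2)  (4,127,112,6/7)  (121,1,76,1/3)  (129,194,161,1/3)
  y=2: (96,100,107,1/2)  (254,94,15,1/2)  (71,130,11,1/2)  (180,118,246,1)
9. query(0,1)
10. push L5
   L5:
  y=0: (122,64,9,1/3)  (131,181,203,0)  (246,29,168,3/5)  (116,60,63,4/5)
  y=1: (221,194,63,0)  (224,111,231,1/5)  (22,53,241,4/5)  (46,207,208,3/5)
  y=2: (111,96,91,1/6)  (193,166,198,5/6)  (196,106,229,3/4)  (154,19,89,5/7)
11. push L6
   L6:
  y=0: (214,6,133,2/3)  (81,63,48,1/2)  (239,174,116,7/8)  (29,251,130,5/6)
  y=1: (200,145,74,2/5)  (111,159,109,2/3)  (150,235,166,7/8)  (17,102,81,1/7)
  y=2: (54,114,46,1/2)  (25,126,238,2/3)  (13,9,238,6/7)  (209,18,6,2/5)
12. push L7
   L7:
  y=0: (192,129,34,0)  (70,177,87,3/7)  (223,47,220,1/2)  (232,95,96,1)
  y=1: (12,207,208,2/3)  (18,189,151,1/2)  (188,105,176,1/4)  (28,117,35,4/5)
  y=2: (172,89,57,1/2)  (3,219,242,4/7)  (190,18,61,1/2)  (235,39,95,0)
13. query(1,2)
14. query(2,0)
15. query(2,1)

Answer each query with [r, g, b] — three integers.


at x=2,y=0 over L1,L2:
+L1 (α=1/3) → [65/3, 11/3, 104/3]
+L2 (α=1/3) → [538/9, 376/9, 628/9]
= [60, 42, 70]

(1,0) stack=L1,L2; from [0,0,0]:
+L1 (α=3/4) → [483/4, 69/4, 3]
+L2 (α=1/2) → [579/8, 121/8, 233/2]
rounded: [72, 15, 116]

query (3,2) [L1,L2] — begin 0,0,0
after L1 α=1/8: [3/8, 17/2, 28]
after L2 α=1/2: [1635/16, 355/4, 24]
→ [102, 89, 24]

at x=0,y=1 over L1,L3,L4:
+L1 (α=1/3) → [20, 8/3, 119/3]
+L3 (α=1/3) → [78, 349/9, 622/9]
+L4 (α=1/2) → [311/2, 2419/18, 2089/18]
rounded: [156, 134, 116]

(1,2) stack=L1,L3,L4,L5,L6,L7; from [0,0,0]:
L1 α=6/7: [120, 732/7, 1212/7]
L3 α=1/4: [209/2, 1427/14, 4847/28]
L4 α=1/2: [717/4, 2743/28, 5267/56]
L5 α=5/6: [4577/24, 8661/56, 60707/336]
L6 α=2/3: [5777/72, 7591/56, 220643/1008]
L7 α=4/7: [6065/168, 71829/392, 545891/2352]
→ [36, 183, 232]

(2,0) stack=L1,L3,L4,L5,L6,L7; from [0,0,0]:
+L1 (α=1/3) → [65/3, 11/3, 104/3]
+L3 (α=1/2) → [491/6, 257/6, 701/6]
+L4 (α=1/8) → [4421/48, 2507/48, 6239/48]
+L5 (α=3/5) → [22133/120, 919/24, 3667/24]
+L6 (α=7/8) → [222893/960, 30151/192, 23155/192]
+L7 (α=1/2) → [436973/1920, 39175/384, 65395/384]
= [228, 102, 170]

query (2,1) [L1,L3,L4,L5,L6,L7] — begin 0,0,0
after L1 α=1/2: [211/2, 24, 63]
after L3 α=2/7: [1259/14, 524/7, 543/7]
after L4 α=1/3: [702/7, 1055/21, 1618/21]
after L5 α=4/5: [1318/35, 5507/105, 21862/105]
after L6 α=7/8: [9517/70, 22279/105, 17984/105]
after L7 α=1/4: [41711/280, 12977/70, 6036/35]
rounded: [149, 185, 172]


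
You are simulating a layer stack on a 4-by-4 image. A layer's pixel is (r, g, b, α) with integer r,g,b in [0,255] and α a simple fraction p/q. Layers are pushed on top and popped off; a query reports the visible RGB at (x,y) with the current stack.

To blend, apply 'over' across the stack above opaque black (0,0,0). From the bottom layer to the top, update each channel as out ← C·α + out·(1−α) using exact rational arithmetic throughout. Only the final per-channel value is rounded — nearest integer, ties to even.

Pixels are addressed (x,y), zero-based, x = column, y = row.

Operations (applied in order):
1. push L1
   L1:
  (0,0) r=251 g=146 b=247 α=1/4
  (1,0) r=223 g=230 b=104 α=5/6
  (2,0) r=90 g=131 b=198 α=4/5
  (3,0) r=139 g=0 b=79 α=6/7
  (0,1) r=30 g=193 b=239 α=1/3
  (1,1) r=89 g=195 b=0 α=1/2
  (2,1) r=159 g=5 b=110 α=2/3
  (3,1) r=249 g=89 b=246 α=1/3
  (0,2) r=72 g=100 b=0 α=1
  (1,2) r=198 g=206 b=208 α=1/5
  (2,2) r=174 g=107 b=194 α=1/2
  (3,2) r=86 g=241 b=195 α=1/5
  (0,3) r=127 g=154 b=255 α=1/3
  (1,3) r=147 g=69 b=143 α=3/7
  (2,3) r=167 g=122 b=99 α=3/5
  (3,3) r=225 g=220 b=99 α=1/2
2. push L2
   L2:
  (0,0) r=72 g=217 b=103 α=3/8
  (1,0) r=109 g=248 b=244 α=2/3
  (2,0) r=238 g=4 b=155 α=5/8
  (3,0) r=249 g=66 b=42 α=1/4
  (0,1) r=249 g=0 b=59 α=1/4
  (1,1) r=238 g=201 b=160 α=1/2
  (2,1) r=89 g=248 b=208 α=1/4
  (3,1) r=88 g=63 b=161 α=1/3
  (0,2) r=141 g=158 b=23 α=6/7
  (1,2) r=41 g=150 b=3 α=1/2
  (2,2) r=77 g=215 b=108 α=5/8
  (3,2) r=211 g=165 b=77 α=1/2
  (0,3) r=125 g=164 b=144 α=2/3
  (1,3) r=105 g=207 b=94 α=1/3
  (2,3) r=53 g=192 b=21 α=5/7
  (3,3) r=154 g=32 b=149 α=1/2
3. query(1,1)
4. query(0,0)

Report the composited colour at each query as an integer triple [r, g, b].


query (1,1) [L1,L2] — begin 0,0,0
+L1 (α=1/2) → [89/2, 195/2, 0]
+L2 (α=1/2) → [565/4, 597/4, 80]
rounded: [141, 149, 80]

at x=0,y=0 over L1,L2:
after L1 α=1/4: [251/4, 73/2, 247/4]
after L2 α=3/8: [2119/32, 1667/16, 2471/32]
= [66, 104, 77]


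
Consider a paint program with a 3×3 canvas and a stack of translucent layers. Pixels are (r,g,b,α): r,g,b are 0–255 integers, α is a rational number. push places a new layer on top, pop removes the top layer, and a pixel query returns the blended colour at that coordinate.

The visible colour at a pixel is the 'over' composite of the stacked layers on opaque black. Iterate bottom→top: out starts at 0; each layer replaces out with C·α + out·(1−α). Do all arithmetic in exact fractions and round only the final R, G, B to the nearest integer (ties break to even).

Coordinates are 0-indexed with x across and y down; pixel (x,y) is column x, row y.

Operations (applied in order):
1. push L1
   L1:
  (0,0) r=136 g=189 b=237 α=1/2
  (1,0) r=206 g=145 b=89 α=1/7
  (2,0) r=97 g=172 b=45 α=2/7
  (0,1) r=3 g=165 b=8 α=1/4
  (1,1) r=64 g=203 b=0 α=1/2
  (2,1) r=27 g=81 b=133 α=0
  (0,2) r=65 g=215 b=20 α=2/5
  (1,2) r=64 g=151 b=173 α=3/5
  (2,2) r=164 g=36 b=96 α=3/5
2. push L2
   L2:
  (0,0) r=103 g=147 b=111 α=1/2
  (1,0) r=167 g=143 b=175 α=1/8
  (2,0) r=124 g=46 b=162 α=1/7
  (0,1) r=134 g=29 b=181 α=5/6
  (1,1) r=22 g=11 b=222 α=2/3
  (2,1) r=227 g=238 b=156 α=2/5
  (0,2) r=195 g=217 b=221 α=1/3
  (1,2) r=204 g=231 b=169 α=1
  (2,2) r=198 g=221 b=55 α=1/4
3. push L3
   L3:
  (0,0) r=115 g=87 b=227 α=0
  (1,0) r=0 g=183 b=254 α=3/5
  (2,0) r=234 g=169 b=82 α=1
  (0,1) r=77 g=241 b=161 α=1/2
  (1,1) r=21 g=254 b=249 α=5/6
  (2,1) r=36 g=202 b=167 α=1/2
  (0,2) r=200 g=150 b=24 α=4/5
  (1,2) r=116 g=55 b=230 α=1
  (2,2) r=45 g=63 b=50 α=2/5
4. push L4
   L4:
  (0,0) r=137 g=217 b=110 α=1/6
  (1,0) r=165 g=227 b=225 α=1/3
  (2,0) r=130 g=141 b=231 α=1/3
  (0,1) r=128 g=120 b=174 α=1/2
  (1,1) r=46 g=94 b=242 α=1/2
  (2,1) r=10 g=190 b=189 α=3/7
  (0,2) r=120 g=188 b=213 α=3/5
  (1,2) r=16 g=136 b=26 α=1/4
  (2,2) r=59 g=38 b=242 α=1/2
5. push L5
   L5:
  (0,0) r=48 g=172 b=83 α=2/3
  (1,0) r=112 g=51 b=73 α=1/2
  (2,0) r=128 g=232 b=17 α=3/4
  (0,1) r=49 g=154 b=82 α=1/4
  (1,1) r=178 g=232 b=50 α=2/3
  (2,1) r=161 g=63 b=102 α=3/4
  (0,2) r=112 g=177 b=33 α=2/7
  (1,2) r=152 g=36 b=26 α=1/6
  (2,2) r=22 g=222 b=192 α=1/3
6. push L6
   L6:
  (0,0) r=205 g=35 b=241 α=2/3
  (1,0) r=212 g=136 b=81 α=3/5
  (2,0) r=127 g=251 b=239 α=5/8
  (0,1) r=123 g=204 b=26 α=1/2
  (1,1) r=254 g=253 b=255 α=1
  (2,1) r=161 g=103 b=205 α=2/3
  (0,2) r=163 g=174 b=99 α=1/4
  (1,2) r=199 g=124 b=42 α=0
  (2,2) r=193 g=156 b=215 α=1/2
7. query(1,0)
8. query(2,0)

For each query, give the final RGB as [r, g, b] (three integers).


(1,0) stack=L1,L2,L3,L4,L5,L6; from [0,0,0]:
after L1 α=1/7: [206/7, 145/7, 89/7]
after L2 α=1/8: [373/8, 36, 33]
after L3 α=3/5: [373/20, 621/5, 828/5]
after L4 α=1/3: [2023/30, 2377/15, 927/5]
after L5 α=1/2: [5383/60, 1571/15, 646/5]
after L6 α=3/5: [24463/150, 9262/75, 2507/25]
→ [163, 123, 100]

at x=2,y=0 over L1,L2,L3,L4,L5,L6:
+L1 (α=2/7) → [194/7, 344/7, 90/7]
+L2 (α=1/7) → [2032/49, 2386/49, 1674/49]
+L3 (α=1) → [234, 169, 82]
+L4 (α=1/3) → [598/3, 479/3, 395/3]
+L5 (α=3/4) → [875/6, 2567/12, 137/3]
+L6 (α=5/8) → [2145/16, 7587/32, 333/2]
= [134, 237, 166]


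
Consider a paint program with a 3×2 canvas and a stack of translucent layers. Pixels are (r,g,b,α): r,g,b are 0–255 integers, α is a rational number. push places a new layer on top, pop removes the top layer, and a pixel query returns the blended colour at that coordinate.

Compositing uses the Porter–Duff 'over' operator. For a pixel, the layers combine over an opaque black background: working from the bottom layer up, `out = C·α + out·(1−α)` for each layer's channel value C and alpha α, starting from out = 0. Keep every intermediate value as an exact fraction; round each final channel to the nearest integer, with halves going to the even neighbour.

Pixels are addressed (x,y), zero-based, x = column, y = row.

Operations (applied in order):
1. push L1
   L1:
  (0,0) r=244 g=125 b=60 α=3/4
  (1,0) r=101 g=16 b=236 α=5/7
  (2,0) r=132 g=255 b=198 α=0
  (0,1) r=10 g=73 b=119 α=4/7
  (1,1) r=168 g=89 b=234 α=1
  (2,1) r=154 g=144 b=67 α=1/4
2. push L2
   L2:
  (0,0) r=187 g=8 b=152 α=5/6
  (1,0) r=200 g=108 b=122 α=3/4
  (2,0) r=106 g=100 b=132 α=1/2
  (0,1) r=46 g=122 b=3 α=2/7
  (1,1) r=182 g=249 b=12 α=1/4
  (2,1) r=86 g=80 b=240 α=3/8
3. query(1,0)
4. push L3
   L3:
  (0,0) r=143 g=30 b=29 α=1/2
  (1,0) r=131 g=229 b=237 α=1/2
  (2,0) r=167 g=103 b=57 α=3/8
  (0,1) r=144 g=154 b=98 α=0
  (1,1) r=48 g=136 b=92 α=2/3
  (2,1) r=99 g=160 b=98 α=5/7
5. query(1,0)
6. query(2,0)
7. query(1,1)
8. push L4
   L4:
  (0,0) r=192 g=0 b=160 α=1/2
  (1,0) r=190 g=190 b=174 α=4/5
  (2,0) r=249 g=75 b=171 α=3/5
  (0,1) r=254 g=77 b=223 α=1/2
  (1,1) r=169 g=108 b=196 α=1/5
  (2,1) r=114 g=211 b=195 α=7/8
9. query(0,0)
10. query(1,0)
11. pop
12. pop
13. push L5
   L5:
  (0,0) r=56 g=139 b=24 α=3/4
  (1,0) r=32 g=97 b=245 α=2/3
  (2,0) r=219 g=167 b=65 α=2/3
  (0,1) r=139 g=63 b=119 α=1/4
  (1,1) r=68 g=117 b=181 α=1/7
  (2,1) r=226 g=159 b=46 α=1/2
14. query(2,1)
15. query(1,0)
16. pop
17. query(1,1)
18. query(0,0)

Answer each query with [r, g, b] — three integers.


(1,0) stack=L1,L2; from [0,0,0]:
L1 α=5/7: [505/7, 80/7, 1180/7]
L2 α=3/4: [4705/28, 587/7, 1871/14]
rounded: [168, 84, 134]

query (1,0) [L1,L2,L3] — begin 0,0,0
L1 α=5/7: [505/7, 80/7, 1180/7]
L2 α=3/4: [4705/28, 587/7, 1871/14]
L3 α=1/2: [8373/56, 1095/7, 5189/28]
rounded: [150, 156, 185]

at x=2,y=0 over L1,L2,L3:
+L1 (α=0) → [0, 0, 0]
+L2 (α=1/2) → [53, 50, 66]
+L3 (α=3/8) → [383/4, 559/8, 501/8]
= [96, 70, 63]

at x=1,y=1 over L1,L2,L3:
after L1 α=1: [168, 89, 234]
after L2 α=1/4: [343/2, 129, 357/2]
after L3 α=2/3: [535/6, 401/3, 725/6]
rounded: [89, 134, 121]

at x=0,y=0 over L1,L2,L3,L4:
+L1 (α=3/4) → [183, 375/4, 45]
+L2 (α=5/6) → [559/3, 535/24, 805/6]
+L3 (α=1/2) → [494/3, 1255/48, 979/12]
+L4 (α=1/2) → [535/3, 1255/96, 2899/24]
rounded: [178, 13, 121]

at x=1,y=0 over L1,L2,L3,L4:
+L1 (α=5/7) → [505/7, 80/7, 1180/7]
+L2 (α=3/4) → [4705/28, 587/7, 1871/14]
+L3 (α=1/2) → [8373/56, 1095/7, 5189/28]
+L4 (α=4/5) → [50933/280, 1283/7, 24677/140]
→ [182, 183, 176]

at x=2,y=1 over L1,L2,L5:
+L1 (α=1/4) → [77/2, 36, 67/4]
+L2 (α=3/8) → [901/16, 105/2, 3215/32]
+L5 (α=1/2) → [4517/32, 423/4, 4687/64]
→ [141, 106, 73]

query (1,0) [L1,L2,L5] — begin 0,0,0
+L1 (α=5/7) → [505/7, 80/7, 1180/7]
+L2 (α=3/4) → [4705/28, 587/7, 1871/14]
+L5 (α=2/3) → [6497/84, 1945/21, 8731/42]
= [77, 93, 208]

at x=1,y=1 over L1,L2:
+L1 (α=1) → [168, 89, 234]
+L2 (α=1/4) → [343/2, 129, 357/2]
→ [172, 129, 178]

at x=0,y=0 over L1,L2:
+L1 (α=3/4) → [183, 375/4, 45]
+L2 (α=5/6) → [559/3, 535/24, 805/6]
→ [186, 22, 134]


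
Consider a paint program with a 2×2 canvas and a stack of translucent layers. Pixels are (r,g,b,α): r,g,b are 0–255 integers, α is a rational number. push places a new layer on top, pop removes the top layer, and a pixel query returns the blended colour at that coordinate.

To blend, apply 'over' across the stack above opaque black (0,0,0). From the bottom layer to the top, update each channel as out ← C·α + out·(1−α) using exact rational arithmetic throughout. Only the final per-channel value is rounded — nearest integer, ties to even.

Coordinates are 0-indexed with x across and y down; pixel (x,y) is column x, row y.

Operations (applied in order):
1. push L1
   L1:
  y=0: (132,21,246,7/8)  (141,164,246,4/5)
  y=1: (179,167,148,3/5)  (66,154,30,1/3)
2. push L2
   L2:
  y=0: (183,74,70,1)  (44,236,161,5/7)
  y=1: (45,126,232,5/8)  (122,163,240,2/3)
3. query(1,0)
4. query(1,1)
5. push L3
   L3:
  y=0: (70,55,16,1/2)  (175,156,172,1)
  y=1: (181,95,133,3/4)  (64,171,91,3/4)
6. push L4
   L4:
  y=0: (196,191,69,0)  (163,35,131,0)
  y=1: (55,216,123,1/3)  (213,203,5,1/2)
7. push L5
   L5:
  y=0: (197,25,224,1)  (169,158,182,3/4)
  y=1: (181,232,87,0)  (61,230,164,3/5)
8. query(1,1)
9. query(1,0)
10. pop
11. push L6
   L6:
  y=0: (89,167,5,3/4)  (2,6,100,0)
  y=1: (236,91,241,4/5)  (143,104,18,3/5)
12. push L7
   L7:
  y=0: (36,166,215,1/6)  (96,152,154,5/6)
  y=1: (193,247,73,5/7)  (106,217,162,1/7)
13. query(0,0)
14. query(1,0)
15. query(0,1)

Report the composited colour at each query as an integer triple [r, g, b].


(1,0) stack=L1,L2; from [0,0,0]:
L1 α=4/5: [564/5, 656/5, 984/5]
L2 α=5/7: [2228/35, 7212/35, 5993/35]
= [64, 206, 171]

query (1,1) [L1,L2] — begin 0,0,0
+L1 (α=1/3) → [22, 154/3, 10]
+L2 (α=2/3) → [266/3, 1132/9, 490/3]
= [89, 126, 163]

(1,1) stack=L1,L2,L3,L4,L5; from [0,0,0]:
L1 α=1/3: [22, 154/3, 10]
L2 α=2/3: [266/3, 1132/9, 490/3]
L3 α=3/4: [421/6, 5749/36, 1309/12]
L4 α=1/2: [1699/12, 13057/72, 1369/24]
L5 α=3/5: [2797/30, 37897/180, 7273/60]
rounded: [93, 211, 121]

(1,0) stack=L1,L2,L3,L4,L5; from [0,0,0]:
L1 α=4/5: [564/5, 656/5, 984/5]
L2 α=5/7: [2228/35, 7212/35, 5993/35]
L3 α=1: [175, 156, 172]
L4 α=0: [175, 156, 172]
L5 α=3/4: [341/2, 315/2, 359/2]
= [170, 158, 180]

(0,0) stack=L1,L2,L3,L4,L6,L7; from [0,0,0]:
after L1 α=7/8: [231/2, 147/8, 861/4]
after L2 α=1: [183, 74, 70]
after L3 α=1/2: [253/2, 129/2, 43]
after L4 α=0: [253/2, 129/2, 43]
after L6 α=3/4: [787/8, 1131/8, 29/2]
after L7 α=1/6: [4223/48, 6983/48, 575/12]
→ [88, 145, 48]

at x=1,y=0 over L1,L2,L3,L4,L6,L7:
after L1 α=4/5: [564/5, 656/5, 984/5]
after L2 α=5/7: [2228/35, 7212/35, 5993/35]
after L3 α=1: [175, 156, 172]
after L4 α=0: [175, 156, 172]
after L6 α=0: [175, 156, 172]
after L7 α=5/6: [655/6, 458/3, 157]
= [109, 153, 157]

(0,1) stack=L1,L2,L3,L4,L6,L7; from [0,0,0]:
+L1 (α=3/5) → [537/5, 501/5, 444/5]
+L2 (α=5/8) → [342/5, 4653/40, 1783/10]
+L3 (α=3/4) → [3057/20, 16053/160, 5773/40]
+L4 (α=1/3) → [3607/30, 11111/80, 8233/60]
+L6 (α=4/5) → [31927/150, 40231/400, 66073/300]
+L7 (α=5/7) → [104302/525, 41033/200, 120823/1050]
= [199, 205, 115]


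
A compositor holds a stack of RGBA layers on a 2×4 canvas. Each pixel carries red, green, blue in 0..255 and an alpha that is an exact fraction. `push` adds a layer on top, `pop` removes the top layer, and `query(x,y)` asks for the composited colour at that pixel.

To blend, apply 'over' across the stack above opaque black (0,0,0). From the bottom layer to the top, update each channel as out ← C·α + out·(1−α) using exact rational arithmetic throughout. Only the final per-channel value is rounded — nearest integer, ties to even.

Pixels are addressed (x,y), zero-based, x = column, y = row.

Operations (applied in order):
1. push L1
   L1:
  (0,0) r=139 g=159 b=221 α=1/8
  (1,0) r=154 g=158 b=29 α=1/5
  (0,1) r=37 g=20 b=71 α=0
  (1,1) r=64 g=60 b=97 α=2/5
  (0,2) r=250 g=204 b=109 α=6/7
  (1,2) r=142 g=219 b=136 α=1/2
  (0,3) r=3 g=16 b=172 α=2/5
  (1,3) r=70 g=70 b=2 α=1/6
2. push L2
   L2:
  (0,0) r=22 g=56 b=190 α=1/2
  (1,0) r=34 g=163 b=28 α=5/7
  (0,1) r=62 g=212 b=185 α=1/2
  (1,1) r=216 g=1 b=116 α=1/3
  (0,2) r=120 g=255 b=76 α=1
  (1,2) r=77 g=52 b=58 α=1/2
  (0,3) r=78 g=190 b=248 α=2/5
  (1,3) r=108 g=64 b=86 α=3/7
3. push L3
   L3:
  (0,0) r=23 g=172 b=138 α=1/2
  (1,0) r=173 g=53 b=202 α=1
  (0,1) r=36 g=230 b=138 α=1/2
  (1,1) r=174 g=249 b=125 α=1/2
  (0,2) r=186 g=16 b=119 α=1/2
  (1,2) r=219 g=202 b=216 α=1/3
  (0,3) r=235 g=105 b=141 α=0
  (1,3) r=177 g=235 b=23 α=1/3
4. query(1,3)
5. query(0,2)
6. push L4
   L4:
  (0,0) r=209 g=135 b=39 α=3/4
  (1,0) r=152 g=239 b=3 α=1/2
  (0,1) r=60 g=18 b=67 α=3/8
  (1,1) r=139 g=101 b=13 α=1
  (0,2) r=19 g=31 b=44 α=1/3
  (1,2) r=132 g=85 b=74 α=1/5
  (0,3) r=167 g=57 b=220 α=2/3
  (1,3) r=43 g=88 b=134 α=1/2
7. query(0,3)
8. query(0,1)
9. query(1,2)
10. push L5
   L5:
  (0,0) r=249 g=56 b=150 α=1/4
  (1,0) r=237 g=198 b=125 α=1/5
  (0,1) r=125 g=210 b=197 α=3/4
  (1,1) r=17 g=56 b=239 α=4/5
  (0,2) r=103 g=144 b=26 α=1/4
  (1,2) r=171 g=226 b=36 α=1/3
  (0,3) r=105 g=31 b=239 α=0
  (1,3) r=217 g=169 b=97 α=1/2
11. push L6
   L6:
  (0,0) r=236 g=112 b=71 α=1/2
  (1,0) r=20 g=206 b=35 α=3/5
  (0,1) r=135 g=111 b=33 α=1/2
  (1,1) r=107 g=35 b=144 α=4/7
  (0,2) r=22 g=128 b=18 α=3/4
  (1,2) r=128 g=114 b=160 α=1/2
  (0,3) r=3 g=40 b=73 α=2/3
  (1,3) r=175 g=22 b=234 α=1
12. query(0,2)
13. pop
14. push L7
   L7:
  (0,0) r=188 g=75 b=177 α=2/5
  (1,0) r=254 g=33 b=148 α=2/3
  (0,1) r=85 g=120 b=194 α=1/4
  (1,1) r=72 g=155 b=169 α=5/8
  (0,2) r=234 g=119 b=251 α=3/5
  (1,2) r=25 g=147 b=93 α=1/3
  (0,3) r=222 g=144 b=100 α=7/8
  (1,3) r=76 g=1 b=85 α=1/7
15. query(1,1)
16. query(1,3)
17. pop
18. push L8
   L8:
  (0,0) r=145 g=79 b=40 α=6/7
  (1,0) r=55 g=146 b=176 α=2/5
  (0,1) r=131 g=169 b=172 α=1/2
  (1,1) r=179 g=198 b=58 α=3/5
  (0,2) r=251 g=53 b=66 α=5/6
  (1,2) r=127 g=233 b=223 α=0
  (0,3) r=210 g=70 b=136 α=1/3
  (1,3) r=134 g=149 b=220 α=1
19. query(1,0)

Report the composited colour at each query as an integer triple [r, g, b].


(1,3) stack=L1,L2,L3; from [0,0,0]:
L1 α=1/6: [35/3, 35/3, 1/3]
L2 α=3/7: [1112/21, 716/21, 778/21]
L3 α=1/3: [5941/63, 6367/63, 2039/63]
→ [94, 101, 32]

(0,2) stack=L1,L2,L3; from [0,0,0]:
+L1 (α=6/7) → [1500/7, 1224/7, 654/7]
+L2 (α=1) → [120, 255, 76]
+L3 (α=1/2) → [153, 271/2, 195/2]
= [153, 136, 98]

at x=0,y=3 over L1,L2,L3,L4:
+L1 (α=2/5) → [6/5, 32/5, 344/5]
+L2 (α=2/5) → [798/25, 1996/25, 3512/25]
+L3 (α=0) → [798/25, 1996/25, 3512/25]
+L4 (α=2/3) → [9148/75, 4846/75, 14512/75]
= [122, 65, 193]

(0,1) stack=L1,L2,L3,L4; from [0,0,0]:
after L1 α=0: [0, 0, 0]
after L2 α=1/2: [31, 106, 185/2]
after L3 α=1/2: [67/2, 168, 461/4]
after L4 α=3/8: [695/16, 447/4, 3109/32]
rounded: [43, 112, 97]

(1,2) stack=L1,L2,L3,L4; from [0,0,0]:
L1 α=1/2: [71, 219/2, 68]
L2 α=1/2: [74, 323/4, 63]
L3 α=1/3: [367/3, 727/6, 114]
L4 α=1/5: [1864/15, 1709/15, 106]
→ [124, 114, 106]

(0,2) stack=L1,L2,L3,L4,L5,L6; from [0,0,0]:
L1 α=6/7: [1500/7, 1224/7, 654/7]
L2 α=1: [120, 255, 76]
L3 α=1/2: [153, 271/2, 195/2]
L4 α=1/3: [325/3, 302/3, 239/3]
L5 α=1/4: [107, 223/2, 265/4]
L6 α=3/4: [173/4, 991/8, 481/16]
= [43, 124, 30]

query (1,1) [L1,L2,L3,L4,L5,L7] — begin 0,0,0
+L1 (α=2/5) → [128/5, 24, 194/5]
+L2 (α=1/3) → [1336/15, 49/3, 968/15]
+L3 (α=1/2) → [1973/15, 398/3, 2843/30]
+L4 (α=1) → [139, 101, 13]
+L5 (α=4/5) → [207/5, 65, 969/5]
+L7 (α=5/8) → [2421/40, 485/4, 1783/10]
= [61, 121, 178]

query (1,3) [L1,L2,L3,L4,L5,L7] — begin 0,0,0
L1 α=1/6: [35/3, 35/3, 1/3]
L2 α=3/7: [1112/21, 716/21, 778/21]
L3 α=1/3: [5941/63, 6367/63, 2039/63]
L4 α=1/2: [4325/63, 11911/126, 10481/126]
L5 α=1/2: [8998/63, 33205/252, 22703/252]
L7 α=1/7: [19592/147, 33247/294, 26273/294]
= [133, 113, 89]

query (1,0) [L1,L2,L3,L4,L5,L8] — begin 0,0,0
L1 α=1/5: [154/5, 158/5, 29/5]
L2 α=5/7: [1158/35, 4391/35, 758/35]
L3 α=1: [173, 53, 202]
L4 α=1/2: [325/2, 146, 205/2]
L5 α=1/5: [887/5, 782/5, 107]
L8 α=2/5: [3211/25, 3806/25, 673/5]
→ [128, 152, 135]


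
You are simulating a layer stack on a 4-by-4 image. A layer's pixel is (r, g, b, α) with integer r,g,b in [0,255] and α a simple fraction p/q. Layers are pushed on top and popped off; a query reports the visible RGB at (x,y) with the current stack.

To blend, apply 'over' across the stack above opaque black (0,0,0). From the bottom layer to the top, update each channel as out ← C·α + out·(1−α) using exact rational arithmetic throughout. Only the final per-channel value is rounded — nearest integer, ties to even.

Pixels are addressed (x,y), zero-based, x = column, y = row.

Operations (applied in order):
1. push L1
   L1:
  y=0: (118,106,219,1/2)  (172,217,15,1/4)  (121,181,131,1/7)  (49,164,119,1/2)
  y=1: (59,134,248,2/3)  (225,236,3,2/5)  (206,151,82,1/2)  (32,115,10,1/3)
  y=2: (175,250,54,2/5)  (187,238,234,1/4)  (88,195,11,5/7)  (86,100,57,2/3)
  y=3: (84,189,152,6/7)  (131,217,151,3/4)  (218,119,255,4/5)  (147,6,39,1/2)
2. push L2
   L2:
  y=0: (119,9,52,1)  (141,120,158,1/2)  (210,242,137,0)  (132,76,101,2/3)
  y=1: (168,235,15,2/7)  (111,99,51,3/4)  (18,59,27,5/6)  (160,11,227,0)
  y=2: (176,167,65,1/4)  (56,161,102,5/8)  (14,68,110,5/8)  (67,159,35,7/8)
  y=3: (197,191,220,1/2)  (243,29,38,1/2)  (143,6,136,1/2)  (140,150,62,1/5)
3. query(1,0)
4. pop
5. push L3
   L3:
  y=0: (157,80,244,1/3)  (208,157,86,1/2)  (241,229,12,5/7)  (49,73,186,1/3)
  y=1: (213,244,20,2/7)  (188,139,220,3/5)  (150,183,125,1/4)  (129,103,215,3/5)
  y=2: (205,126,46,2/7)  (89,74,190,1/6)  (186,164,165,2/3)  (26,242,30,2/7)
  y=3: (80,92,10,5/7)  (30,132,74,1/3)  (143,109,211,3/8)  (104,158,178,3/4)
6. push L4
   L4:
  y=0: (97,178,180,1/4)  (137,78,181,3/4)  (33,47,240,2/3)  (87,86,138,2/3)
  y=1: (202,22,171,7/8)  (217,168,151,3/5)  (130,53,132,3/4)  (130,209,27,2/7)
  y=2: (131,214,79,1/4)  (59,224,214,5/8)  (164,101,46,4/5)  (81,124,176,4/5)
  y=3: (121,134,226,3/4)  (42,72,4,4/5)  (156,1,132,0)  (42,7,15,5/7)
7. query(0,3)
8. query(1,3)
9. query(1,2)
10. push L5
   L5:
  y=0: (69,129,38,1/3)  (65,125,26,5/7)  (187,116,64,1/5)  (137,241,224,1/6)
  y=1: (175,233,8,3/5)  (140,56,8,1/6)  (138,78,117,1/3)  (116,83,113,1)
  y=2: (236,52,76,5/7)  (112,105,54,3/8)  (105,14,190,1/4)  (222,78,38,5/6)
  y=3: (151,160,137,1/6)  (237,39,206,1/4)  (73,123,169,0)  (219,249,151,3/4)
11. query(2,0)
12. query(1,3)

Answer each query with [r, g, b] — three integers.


query (1,0) [L1,L2] — begin 0,0,0
+L1 (α=1/4) → [43, 217/4, 15/4]
+L2 (α=1/2) → [92, 697/8, 647/8]
→ [92, 87, 81]

at x=0,y=3 over L1,L3,L4:
after L1 α=6/7: [72, 162, 912/7]
after L3 α=5/7: [544/7, 112, 2174/49]
after L4 α=3/4: [3085/28, 257/2, 8849/49]
rounded: [110, 128, 181]

at x=1,y=3 over L1,L3,L4:
+L1 (α=3/4) → [393/4, 651/4, 453/4]
+L3 (α=1/3) → [151/2, 305/2, 601/6]
+L4 (α=4/5) → [487/10, 881/10, 697/30]
→ [49, 88, 23]

at x=1,y=2 over L1,L3,L4:
L1 α=1/4: [187/4, 119/2, 117/2]
L3 α=1/6: [1291/24, 743/12, 965/12]
L4 α=5/8: [3651/64, 5223/32, 5245/32]
rounded: [57, 163, 164]

at x=2,y=0 over L1,L3,L4,L5:
L1 α=1/7: [121/7, 181/7, 131/7]
L3 α=5/7: [8677/49, 8377/49, 682/49]
L4 α=2/3: [11911/147, 12983/147, 24202/147]
L5 α=1/5: [75133/735, 68984/735, 106216/735]
rounded: [102, 94, 145]

(1,3) stack=L1,L3,L4,L5; from [0,0,0]:
after L1 α=3/4: [393/4, 651/4, 453/4]
after L3 α=1/3: [151/2, 305/2, 601/6]
after L4 α=4/5: [487/10, 881/10, 697/30]
after L5 α=1/4: [3831/40, 3033/40, 2757/40]
→ [96, 76, 69]


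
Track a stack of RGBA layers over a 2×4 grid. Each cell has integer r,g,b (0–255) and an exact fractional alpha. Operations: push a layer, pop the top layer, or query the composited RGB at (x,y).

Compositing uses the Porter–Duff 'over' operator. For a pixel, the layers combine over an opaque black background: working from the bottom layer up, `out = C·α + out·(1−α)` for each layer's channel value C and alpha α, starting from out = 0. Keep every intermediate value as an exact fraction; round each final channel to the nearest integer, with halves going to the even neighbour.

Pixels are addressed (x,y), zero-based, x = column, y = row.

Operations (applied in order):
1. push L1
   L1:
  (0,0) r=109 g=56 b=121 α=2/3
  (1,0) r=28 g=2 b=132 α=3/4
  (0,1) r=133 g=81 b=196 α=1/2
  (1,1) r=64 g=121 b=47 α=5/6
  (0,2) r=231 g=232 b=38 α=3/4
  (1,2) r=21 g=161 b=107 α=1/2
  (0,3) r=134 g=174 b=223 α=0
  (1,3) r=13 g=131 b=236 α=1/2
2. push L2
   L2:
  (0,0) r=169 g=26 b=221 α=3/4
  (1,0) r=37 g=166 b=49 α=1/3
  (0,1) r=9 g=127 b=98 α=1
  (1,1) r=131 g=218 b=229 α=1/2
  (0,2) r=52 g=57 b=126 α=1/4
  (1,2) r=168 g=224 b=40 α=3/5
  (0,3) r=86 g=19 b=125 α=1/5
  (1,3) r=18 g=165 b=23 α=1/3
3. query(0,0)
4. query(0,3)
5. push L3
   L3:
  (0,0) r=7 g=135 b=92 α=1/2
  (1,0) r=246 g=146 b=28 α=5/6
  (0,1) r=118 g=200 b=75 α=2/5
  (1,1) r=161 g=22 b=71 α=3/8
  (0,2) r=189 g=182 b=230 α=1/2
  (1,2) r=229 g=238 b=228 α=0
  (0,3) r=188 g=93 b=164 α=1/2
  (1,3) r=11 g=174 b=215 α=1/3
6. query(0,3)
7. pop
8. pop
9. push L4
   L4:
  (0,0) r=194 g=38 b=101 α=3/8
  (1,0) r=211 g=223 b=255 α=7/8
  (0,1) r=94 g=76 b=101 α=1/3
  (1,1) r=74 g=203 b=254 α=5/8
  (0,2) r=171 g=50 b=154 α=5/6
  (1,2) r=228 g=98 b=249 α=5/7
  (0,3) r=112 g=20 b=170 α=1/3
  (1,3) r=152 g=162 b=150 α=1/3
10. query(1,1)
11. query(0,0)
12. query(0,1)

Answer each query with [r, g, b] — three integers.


query (0,0) [L1,L2] — begin 0,0,0
L1 α=2/3: [218/3, 112/3, 242/3]
L2 α=3/4: [1739/12, 173/6, 2231/12]
= [145, 29, 186]

at x=0,y=3 over L1,L2:
after L1 α=0: [0, 0, 0]
after L2 α=1/5: [86/5, 19/5, 25]
= [17, 4, 25]

at x=0,y=3 over L1,L2,L3:
after L1 α=0: [0, 0, 0]
after L2 α=1/5: [86/5, 19/5, 25]
after L3 α=1/2: [513/5, 242/5, 189/2]
→ [103, 48, 94]

at x=1,y=1 over L1,L4:
after L1 α=5/6: [160/3, 605/6, 235/6]
after L4 α=5/8: [265/4, 2635/16, 2775/16]
= [66, 165, 173]

query (0,0) [L1,L4] — begin 0,0,0
L1 α=2/3: [218/3, 112/3, 242/3]
L4 α=3/8: [709/6, 451/12, 2119/24]
→ [118, 38, 88]

query (0,1) [L1,L4] — begin 0,0,0
after L1 α=1/2: [133/2, 81/2, 98]
after L4 α=1/3: [227/3, 157/3, 99]
rounded: [76, 52, 99]
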